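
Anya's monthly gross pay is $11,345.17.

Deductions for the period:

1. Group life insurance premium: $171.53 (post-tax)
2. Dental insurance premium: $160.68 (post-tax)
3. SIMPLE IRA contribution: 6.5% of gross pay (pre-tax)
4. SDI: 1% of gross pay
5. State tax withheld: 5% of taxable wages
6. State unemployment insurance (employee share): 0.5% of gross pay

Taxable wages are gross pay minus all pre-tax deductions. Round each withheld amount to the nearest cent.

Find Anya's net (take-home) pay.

$9,574.95

SIMPLE IRA contribution: $11,345.17 × 0.065 = $737.44
Taxable wages = $11,345.17 − $737.44 = $10,607.73
State tax withheld: $10,607.73 × 0.05 = $530.39
SDI: $11,345.17 × 0.01 = $113.45
State unemployment insurance (employee share): $11,345.17 × 0.005 = $56.73
Group life insurance premium: $171.53
Dental insurance premium: $160.68
Total deductions = $737.44 + $530.39 + $113.45 + $56.73 + $171.53 + $160.68 = $1,770.22
Net pay = $11,345.17 − $1,770.22 = $9,574.95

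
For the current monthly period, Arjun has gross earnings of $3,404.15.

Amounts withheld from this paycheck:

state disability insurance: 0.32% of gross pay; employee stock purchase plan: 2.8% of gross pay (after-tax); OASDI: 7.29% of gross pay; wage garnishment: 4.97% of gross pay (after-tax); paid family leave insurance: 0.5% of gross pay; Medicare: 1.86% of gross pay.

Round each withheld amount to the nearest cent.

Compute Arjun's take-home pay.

$2,800.25

Medicare: $3,404.15 × 0.0186 = $63.32
OASDI: $3,404.15 × 0.0729 = $248.16
Paid family leave insurance: $3,404.15 × 0.005 = $17.02
State disability insurance: $3,404.15 × 0.0032 = $10.89
Wage garnishment: $3,404.15 × 0.0497 = $169.19
Employee stock purchase plan: $3,404.15 × 0.028 = $95.32
Total deductions = $63.32 + $248.16 + $17.02 + $10.89 + $169.19 + $95.32 = $603.90
Net pay = $3,404.15 − $603.90 = $2,800.25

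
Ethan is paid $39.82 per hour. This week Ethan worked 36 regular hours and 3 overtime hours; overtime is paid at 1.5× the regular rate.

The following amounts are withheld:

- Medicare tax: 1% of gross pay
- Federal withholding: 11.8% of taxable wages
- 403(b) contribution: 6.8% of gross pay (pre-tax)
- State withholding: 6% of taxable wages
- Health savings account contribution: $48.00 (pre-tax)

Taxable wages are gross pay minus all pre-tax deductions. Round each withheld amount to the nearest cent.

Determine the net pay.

$1179.92

Regular pay: 36 × $39.82 = $1433.52
Overtime pay: 3 × $39.82 × 1.5 = $179.19
Gross pay = $1433.52 + $179.19 = $1612.71
403(b) contribution: $1612.71 × 0.068 = $109.66
Health savings account contribution: $48.00
Pre-tax total = $109.66 + $48.00 = $157.66
Taxable wages = $1612.71 − $157.66 = $1455.05
State withholding: $1455.05 × 0.06 = $87.30
Federal withholding: $1455.05 × 0.118 = $171.70
Medicare tax: $1612.71 × 0.01 = $16.13
Total deductions = $109.66 + $48.00 + $87.30 + $171.70 + $16.13 = $432.79
Net pay = $1612.71 − $432.79 = $1179.92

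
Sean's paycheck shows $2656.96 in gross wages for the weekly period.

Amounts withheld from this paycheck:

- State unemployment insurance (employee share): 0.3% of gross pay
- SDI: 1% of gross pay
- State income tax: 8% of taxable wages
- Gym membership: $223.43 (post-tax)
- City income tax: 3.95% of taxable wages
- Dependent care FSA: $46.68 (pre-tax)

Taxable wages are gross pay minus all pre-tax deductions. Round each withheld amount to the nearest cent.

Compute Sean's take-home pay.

$2040.38

Dependent care FSA: $46.68
Taxable wages = $2656.96 − $46.68 = $2610.28
State income tax: $2610.28 × 0.08 = $208.82
City income tax: $2610.28 × 0.0395 = $103.11
SDI: $2656.96 × 0.01 = $26.57
State unemployment insurance (employee share): $2656.96 × 0.003 = $7.97
Gym membership: $223.43
Total deductions = $46.68 + $208.82 + $103.11 + $26.57 + $7.97 + $223.43 = $616.58
Net pay = $2656.96 − $616.58 = $2040.38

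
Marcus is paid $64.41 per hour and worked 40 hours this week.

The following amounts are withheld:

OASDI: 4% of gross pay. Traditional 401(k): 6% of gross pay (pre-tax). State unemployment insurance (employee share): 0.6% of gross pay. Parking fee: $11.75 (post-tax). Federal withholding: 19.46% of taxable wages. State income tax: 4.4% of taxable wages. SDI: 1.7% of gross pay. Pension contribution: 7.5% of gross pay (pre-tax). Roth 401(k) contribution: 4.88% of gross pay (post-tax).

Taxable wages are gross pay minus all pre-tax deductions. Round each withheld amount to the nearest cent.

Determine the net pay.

Gross pay: 40 × $64.41 = $2576.40
Traditional 401(k): $2576.40 × 0.06 = $154.58
Pension contribution: $2576.40 × 0.075 = $193.23
Pre-tax total = $154.58 + $193.23 = $347.81
Taxable wages = $2576.40 − $347.81 = $2228.59
Federal withholding: $2228.59 × 0.1946 = $433.68
State income tax: $2228.59 × 0.044 = $98.06
State unemployment insurance (employee share): $2576.40 × 0.006 = $15.46
SDI: $2576.40 × 0.017 = $43.80
OASDI: $2576.40 × 0.04 = $103.06
Parking fee: $11.75
Roth 401(k) contribution: $2576.40 × 0.0488 = $125.73
Total deductions = $154.58 + $193.23 + $433.68 + $98.06 + $15.46 + $43.80 + $103.06 + $11.75 + $125.73 = $1179.35
Net pay = $2576.40 − $1179.35 = $1397.05

$1397.05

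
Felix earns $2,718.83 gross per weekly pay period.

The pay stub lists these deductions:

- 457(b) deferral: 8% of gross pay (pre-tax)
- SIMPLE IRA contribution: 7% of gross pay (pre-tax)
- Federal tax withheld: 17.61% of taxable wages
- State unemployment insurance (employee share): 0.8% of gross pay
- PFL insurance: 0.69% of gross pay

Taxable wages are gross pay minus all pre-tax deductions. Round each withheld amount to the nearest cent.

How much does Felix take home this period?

$1,863.52

457(b) deferral: $2,718.83 × 0.08 = $217.51
SIMPLE IRA contribution: $2,718.83 × 0.07 = $190.32
Pre-tax total = $217.51 + $190.32 = $407.83
Taxable wages = $2,718.83 − $407.83 = $2,311.00
Federal tax withheld: $2,311.00 × 0.1761 = $406.97
State unemployment insurance (employee share): $2,718.83 × 0.008 = $21.75
PFL insurance: $2,718.83 × 0.0069 = $18.76
Total deductions = $217.51 + $190.32 + $406.97 + $21.75 + $18.76 = $855.31
Net pay = $2,718.83 − $855.31 = $1,863.52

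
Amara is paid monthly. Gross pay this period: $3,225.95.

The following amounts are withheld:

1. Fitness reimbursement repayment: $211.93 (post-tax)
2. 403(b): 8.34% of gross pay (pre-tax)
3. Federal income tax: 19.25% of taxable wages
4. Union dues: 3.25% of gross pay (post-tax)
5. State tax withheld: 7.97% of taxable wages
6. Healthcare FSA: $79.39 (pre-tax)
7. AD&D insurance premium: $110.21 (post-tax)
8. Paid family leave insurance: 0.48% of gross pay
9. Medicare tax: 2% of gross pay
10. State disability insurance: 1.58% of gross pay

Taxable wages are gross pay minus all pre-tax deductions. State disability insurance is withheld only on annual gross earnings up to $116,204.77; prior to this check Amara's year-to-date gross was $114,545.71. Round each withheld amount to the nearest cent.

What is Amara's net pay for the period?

403(b): $3,225.95 × 0.0834 = $269.04
Healthcare FSA: $79.39
Pre-tax total = $269.04 + $79.39 = $348.43
Taxable wages = $3,225.95 − $348.43 = $2,877.52
Federal income tax: $2,877.52 × 0.1925 = $553.92
State tax withheld: $2,877.52 × 0.0797 = $229.34
Medicare tax: $3,225.95 × 0.02 = $64.52
Paid family leave insurance: $3,225.95 × 0.0048 = $15.48
State disability insurance: only $116,204.77 − $114,545.71 = $1,659.06 of this check is subject → $1,659.06 × 0.0158 = $26.21
Fitness reimbursement repayment: $211.93
Union dues: $3,225.95 × 0.0325 = $104.84
AD&D insurance premium: $110.21
Total deductions = $269.04 + $79.39 + $553.92 + $229.34 + $64.52 + $15.48 + $26.21 + $211.93 + $104.84 + $110.21 = $1,664.88
Net pay = $3,225.95 − $1,664.88 = $1,561.07

$1,561.07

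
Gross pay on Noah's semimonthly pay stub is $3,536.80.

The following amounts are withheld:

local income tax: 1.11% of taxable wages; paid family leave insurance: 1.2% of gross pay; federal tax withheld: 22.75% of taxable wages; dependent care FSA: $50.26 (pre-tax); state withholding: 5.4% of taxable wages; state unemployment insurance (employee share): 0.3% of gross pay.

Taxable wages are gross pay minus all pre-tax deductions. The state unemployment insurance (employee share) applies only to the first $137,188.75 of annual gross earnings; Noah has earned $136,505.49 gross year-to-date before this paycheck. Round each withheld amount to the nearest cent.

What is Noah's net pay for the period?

Dependent care FSA: $50.26
Taxable wages = $3,536.80 − $50.26 = $3,486.54
Federal tax withheld: $3,486.54 × 0.2275 = $793.19
Local income tax: $3,486.54 × 0.0111 = $38.70
State withholding: $3,486.54 × 0.054 = $188.27
State unemployment insurance (employee share): only $137,188.75 − $136,505.49 = $683.26 of this check is subject → $683.26 × 0.003 = $2.05
Paid family leave insurance: $3,536.80 × 0.012 = $42.44
Total deductions = $50.26 + $793.19 + $38.70 + $188.27 + $2.05 + $42.44 = $1,114.91
Net pay = $3,536.80 − $1,114.91 = $2,421.89

$2,421.89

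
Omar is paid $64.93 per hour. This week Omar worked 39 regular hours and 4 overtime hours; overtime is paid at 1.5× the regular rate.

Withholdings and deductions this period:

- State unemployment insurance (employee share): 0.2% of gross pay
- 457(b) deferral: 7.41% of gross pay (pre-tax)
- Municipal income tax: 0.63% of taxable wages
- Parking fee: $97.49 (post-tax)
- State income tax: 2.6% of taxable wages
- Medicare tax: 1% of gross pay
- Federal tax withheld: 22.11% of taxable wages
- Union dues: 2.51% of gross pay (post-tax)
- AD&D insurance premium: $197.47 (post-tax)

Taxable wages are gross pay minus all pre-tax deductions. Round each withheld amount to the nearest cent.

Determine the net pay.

Regular pay: 39 × $64.93 = $2532.27
Overtime pay: 4 × $64.93 × 1.5 = $389.58
Gross pay = $2532.27 + $389.58 = $2921.85
457(b) deferral: $2921.85 × 0.0741 = $216.51
Taxable wages = $2921.85 − $216.51 = $2705.34
Federal tax withheld: $2705.34 × 0.2211 = $598.15
Municipal income tax: $2705.34 × 0.0063 = $17.04
State income tax: $2705.34 × 0.026 = $70.34
State unemployment insurance (employee share): $2921.85 × 0.002 = $5.84
Medicare tax: $2921.85 × 0.01 = $29.22
AD&D insurance premium: $197.47
Union dues: $2921.85 × 0.0251 = $73.34
Parking fee: $97.49
Total deductions = $216.51 + $598.15 + $17.04 + $70.34 + $5.84 + $29.22 + $197.47 + $73.34 + $97.49 = $1305.40
Net pay = $2921.85 − $1305.40 = $1616.45

$1616.45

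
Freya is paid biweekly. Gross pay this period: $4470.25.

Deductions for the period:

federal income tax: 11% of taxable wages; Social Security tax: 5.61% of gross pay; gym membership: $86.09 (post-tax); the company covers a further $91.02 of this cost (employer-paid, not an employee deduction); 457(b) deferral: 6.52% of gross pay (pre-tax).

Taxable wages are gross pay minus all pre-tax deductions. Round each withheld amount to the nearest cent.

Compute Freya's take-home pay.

457(b) deferral: $4470.25 × 0.0652 = $291.46
Taxable wages = $4470.25 − $291.46 = $4178.79
Federal income tax: $4178.79 × 0.11 = $459.67
Social Security tax: $4470.25 × 0.0561 = $250.78
Gym membership: $86.09
(Employer's $91.02 toward gym membership is not withheld from the employee.)
Total deductions = $291.46 + $459.67 + $250.78 + $86.09 = $1088.00
Net pay = $4470.25 − $1088.00 = $3382.25

$3382.25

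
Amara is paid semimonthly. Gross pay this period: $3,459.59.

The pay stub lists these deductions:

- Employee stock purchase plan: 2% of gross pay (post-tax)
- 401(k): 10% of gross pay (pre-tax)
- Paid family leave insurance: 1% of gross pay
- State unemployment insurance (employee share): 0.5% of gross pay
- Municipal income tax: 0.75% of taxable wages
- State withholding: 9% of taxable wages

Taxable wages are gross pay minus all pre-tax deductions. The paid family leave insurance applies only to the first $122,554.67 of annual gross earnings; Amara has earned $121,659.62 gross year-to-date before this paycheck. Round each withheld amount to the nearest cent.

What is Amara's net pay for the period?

401(k): $3,459.59 × 0.1 = $345.96
Taxable wages = $3,459.59 − $345.96 = $3,113.63
State withholding: $3,113.63 × 0.09 = $280.23
Municipal income tax: $3,113.63 × 0.0075 = $23.35
State unemployment insurance (employee share): $3,459.59 × 0.005 = $17.30
Paid family leave insurance: only $122,554.67 − $121,659.62 = $895.05 of this check is subject → $895.05 × 0.01 = $8.95
Employee stock purchase plan: $3,459.59 × 0.02 = $69.19
Total deductions = $345.96 + $280.23 + $23.35 + $17.30 + $8.95 + $69.19 = $744.98
Net pay = $3,459.59 − $744.98 = $2,714.61

$2,714.61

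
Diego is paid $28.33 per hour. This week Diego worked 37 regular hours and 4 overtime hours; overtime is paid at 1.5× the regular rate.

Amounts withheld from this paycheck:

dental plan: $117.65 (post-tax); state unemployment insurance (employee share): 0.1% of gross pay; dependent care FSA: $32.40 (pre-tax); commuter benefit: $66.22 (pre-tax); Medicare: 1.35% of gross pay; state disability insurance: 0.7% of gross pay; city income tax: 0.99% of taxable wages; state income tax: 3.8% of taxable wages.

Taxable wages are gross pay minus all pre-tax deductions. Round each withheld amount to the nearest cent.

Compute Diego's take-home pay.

Regular pay: 37 × $28.33 = $1048.21
Overtime pay: 4 × $28.33 × 1.5 = $169.98
Gross pay = $1048.21 + $169.98 = $1218.19
Dependent care FSA: $32.40
Commuter benefit: $66.22
Pre-tax total = $32.40 + $66.22 = $98.62
Taxable wages = $1218.19 − $98.62 = $1119.57
State income tax: $1119.57 × 0.038 = $42.54
City income tax: $1119.57 × 0.0099 = $11.08
State disability insurance: $1218.19 × 0.007 = $8.53
State unemployment insurance (employee share): $1218.19 × 0.001 = $1.22
Medicare: $1218.19 × 0.0135 = $16.45
Dental plan: $117.65
Total deductions = $32.40 + $66.22 + $42.54 + $11.08 + $8.53 + $1.22 + $16.45 + $117.65 = $296.09
Net pay = $1218.19 − $296.09 = $922.10

$922.10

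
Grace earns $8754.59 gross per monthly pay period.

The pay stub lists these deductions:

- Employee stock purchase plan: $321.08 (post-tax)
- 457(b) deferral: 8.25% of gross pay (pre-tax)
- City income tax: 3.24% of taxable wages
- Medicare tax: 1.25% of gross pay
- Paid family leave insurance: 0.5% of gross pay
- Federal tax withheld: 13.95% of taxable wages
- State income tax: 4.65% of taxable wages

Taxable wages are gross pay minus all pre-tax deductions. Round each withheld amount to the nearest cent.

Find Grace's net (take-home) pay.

$5803.80

457(b) deferral: $8754.59 × 0.0825 = $722.25
Taxable wages = $8754.59 − $722.25 = $8032.34
City income tax: $8032.34 × 0.0324 = $260.25
State income tax: $8032.34 × 0.0465 = $373.50
Federal tax withheld: $8032.34 × 0.1395 = $1120.51
Medicare tax: $8754.59 × 0.0125 = $109.43
Paid family leave insurance: $8754.59 × 0.005 = $43.77
Employee stock purchase plan: $321.08
Total deductions = $722.25 + $260.25 + $373.50 + $1120.51 + $109.43 + $43.77 + $321.08 = $2950.79
Net pay = $8754.59 − $2950.79 = $5803.80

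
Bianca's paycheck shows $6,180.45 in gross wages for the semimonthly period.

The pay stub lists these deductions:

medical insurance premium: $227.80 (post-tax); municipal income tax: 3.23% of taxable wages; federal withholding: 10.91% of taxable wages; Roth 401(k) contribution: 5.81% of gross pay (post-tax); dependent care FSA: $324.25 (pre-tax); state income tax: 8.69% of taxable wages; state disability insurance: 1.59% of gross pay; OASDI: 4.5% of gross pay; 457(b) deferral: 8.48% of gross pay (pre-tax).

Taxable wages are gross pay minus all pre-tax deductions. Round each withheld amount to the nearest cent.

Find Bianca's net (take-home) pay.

Dependent care FSA: $324.25
457(b) deferral: $6,180.45 × 0.0848 = $524.10
Pre-tax total = $324.25 + $524.10 = $848.35
Taxable wages = $6,180.45 − $848.35 = $5,332.10
Federal withholding: $5,332.10 × 0.1091 = $581.73
Municipal income tax: $5,332.10 × 0.0323 = $172.23
State income tax: $5,332.10 × 0.0869 = $463.36
State disability insurance: $6,180.45 × 0.0159 = $98.27
OASDI: $6,180.45 × 0.045 = $278.12
Roth 401(k) contribution: $6,180.45 × 0.0581 = $359.08
Medical insurance premium: $227.80
Total deductions = $324.25 + $524.10 + $581.73 + $172.23 + $463.36 + $98.27 + $278.12 + $359.08 + $227.80 = $3,028.94
Net pay = $6,180.45 − $3,028.94 = $3,151.51

$3,151.51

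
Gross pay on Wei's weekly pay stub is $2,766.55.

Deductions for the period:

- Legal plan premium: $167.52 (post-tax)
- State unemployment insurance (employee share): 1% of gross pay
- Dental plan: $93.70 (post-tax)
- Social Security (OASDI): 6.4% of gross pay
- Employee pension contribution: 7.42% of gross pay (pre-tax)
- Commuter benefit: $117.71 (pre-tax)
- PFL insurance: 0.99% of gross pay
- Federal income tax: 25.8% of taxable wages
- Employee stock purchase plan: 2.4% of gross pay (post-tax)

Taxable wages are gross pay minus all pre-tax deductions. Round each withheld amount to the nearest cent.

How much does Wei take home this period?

Commuter benefit: $117.71
Employee pension contribution: $2,766.55 × 0.0742 = $205.28
Pre-tax total = $117.71 + $205.28 = $322.99
Taxable wages = $2,766.55 − $322.99 = $2,443.56
Federal income tax: $2,443.56 × 0.258 = $630.44
Social Security (OASDI): $2,766.55 × 0.064 = $177.06
PFL insurance: $2,766.55 × 0.0099 = $27.39
State unemployment insurance (employee share): $2,766.55 × 0.01 = $27.67
Legal plan premium: $167.52
Dental plan: $93.70
Employee stock purchase plan: $2,766.55 × 0.024 = $66.40
Total deductions = $117.71 + $205.28 + $630.44 + $177.06 + $27.39 + $27.67 + $167.52 + $93.70 + $66.40 = $1,513.17
Net pay = $2,766.55 − $1,513.17 = $1,253.38

$1,253.38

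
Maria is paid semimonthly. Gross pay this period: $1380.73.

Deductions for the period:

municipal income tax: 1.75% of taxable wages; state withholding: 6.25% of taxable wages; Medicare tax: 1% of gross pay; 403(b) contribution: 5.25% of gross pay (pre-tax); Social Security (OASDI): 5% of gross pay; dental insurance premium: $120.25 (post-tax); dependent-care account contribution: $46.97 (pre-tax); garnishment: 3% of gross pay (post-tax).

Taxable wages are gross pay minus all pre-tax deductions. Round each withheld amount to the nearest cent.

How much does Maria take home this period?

$915.85

Dependent-care account contribution: $46.97
403(b) contribution: $1380.73 × 0.0525 = $72.49
Pre-tax total = $46.97 + $72.49 = $119.46
Taxable wages = $1380.73 − $119.46 = $1261.27
State withholding: $1261.27 × 0.0625 = $78.83
Municipal income tax: $1261.27 × 0.0175 = $22.07
Medicare tax: $1380.73 × 0.01 = $13.81
Social Security (OASDI): $1380.73 × 0.05 = $69.04
Dental insurance premium: $120.25
Garnishment: $1380.73 × 0.03 = $41.42
Total deductions = $46.97 + $72.49 + $78.83 + $22.07 + $13.81 + $69.04 + $120.25 + $41.42 = $464.88
Net pay = $1380.73 − $464.88 = $915.85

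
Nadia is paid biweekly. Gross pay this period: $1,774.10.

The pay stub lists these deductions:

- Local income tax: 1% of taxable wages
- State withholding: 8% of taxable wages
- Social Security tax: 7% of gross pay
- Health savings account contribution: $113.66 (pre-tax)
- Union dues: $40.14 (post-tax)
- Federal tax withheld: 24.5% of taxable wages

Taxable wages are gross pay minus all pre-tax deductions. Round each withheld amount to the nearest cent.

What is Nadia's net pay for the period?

Health savings account contribution: $113.66
Taxable wages = $1,774.10 − $113.66 = $1,660.44
Local income tax: $1,660.44 × 0.01 = $16.60
Federal tax withheld: $1,660.44 × 0.245 = $406.81
State withholding: $1,660.44 × 0.08 = $132.84
Social Security tax: $1,774.10 × 0.07 = $124.19
Union dues: $40.14
Total deductions = $113.66 + $16.60 + $406.81 + $132.84 + $124.19 + $40.14 = $834.24
Net pay = $1,774.10 − $834.24 = $939.86

$939.86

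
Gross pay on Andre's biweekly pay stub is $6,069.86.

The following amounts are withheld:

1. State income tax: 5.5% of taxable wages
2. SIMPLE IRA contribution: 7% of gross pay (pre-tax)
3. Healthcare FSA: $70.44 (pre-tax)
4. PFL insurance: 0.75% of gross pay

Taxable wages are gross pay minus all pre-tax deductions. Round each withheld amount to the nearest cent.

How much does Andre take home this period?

Healthcare FSA: $70.44
SIMPLE IRA contribution: $6,069.86 × 0.07 = $424.89
Pre-tax total = $70.44 + $424.89 = $495.33
Taxable wages = $6,069.86 − $495.33 = $5,574.53
State income tax: $5,574.53 × 0.055 = $306.60
PFL insurance: $6,069.86 × 0.0075 = $45.52
Total deductions = $70.44 + $424.89 + $306.60 + $45.52 = $847.45
Net pay = $6,069.86 − $847.45 = $5,222.41

$5,222.41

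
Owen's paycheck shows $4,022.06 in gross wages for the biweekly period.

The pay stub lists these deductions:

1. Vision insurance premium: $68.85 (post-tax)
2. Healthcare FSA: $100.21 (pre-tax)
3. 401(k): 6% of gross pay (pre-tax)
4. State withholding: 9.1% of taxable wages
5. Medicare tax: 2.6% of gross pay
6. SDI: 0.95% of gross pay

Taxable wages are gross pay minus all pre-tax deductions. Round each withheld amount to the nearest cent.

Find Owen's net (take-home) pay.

$3,133.97

401(k): $4,022.06 × 0.06 = $241.32
Healthcare FSA: $100.21
Pre-tax total = $241.32 + $100.21 = $341.53
Taxable wages = $4,022.06 − $341.53 = $3,680.53
State withholding: $3,680.53 × 0.091 = $334.93
Medicare tax: $4,022.06 × 0.026 = $104.57
SDI: $4,022.06 × 0.0095 = $38.21
Vision insurance premium: $68.85
Total deductions = $241.32 + $100.21 + $334.93 + $104.57 + $38.21 + $68.85 = $888.09
Net pay = $4,022.06 − $888.09 = $3,133.97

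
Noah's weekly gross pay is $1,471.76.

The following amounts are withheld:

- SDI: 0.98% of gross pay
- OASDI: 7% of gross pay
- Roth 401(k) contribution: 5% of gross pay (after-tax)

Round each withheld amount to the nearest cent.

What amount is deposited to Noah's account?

SDI: $1,471.76 × 0.0098 = $14.42
OASDI: $1,471.76 × 0.07 = $103.02
Roth 401(k) contribution: $1,471.76 × 0.05 = $73.59
Total deductions = $14.42 + $103.02 + $73.59 = $191.03
Net pay = $1,471.76 − $191.03 = $1,280.73

$1,280.73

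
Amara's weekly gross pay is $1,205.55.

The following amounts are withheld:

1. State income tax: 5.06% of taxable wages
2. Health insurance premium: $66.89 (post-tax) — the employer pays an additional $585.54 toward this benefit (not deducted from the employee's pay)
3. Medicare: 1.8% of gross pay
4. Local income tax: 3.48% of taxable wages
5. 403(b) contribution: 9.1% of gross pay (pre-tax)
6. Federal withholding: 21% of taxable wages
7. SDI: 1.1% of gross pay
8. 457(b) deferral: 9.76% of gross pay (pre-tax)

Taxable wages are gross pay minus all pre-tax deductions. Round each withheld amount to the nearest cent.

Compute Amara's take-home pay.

$587.37

457(b) deferral: $1,205.55 × 0.0976 = $117.66
403(b) contribution: $1,205.55 × 0.091 = $109.71
Pre-tax total = $117.66 + $109.71 = $227.37
Taxable wages = $1,205.55 − $227.37 = $978.18
Federal withholding: $978.18 × 0.21 = $205.42
State income tax: $978.18 × 0.0506 = $49.50
Local income tax: $978.18 × 0.0348 = $34.04
SDI: $1,205.55 × 0.011 = $13.26
Medicare: $1,205.55 × 0.018 = $21.70
Health insurance premium: $66.89
(Employer's $585.54 toward health insurance premium is not withheld from the employee.)
Total deductions = $117.66 + $109.71 + $205.42 + $49.50 + $34.04 + $13.26 + $21.70 + $66.89 = $618.18
Net pay = $1,205.55 − $618.18 = $587.37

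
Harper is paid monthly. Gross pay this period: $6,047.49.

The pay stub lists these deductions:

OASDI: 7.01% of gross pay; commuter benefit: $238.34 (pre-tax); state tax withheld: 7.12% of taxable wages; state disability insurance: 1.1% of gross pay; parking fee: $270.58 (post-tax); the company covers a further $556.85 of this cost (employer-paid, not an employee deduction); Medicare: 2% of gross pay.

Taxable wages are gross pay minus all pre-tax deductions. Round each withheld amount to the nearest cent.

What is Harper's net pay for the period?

Commuter benefit: $238.34
Taxable wages = $6,047.49 − $238.34 = $5,809.15
State tax withheld: $5,809.15 × 0.0712 = $413.61
Medicare: $6,047.49 × 0.02 = $120.95
OASDI: $6,047.49 × 0.0701 = $423.93
State disability insurance: $6,047.49 × 0.011 = $66.52
Parking fee: $270.58
(Employer's $556.85 toward parking fee is not withheld from the employee.)
Total deductions = $238.34 + $413.61 + $120.95 + $423.93 + $66.52 + $270.58 = $1,533.93
Net pay = $6,047.49 − $1,533.93 = $4,513.56

$4,513.56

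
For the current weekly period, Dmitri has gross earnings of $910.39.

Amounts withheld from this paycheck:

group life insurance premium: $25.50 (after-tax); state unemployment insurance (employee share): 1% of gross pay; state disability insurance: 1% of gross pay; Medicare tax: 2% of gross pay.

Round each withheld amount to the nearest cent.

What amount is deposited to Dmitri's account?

$848.48

State disability insurance: $910.39 × 0.01 = $9.10
Medicare tax: $910.39 × 0.02 = $18.21
State unemployment insurance (employee share): $910.39 × 0.01 = $9.10
Group life insurance premium: $25.50
Total deductions = $9.10 + $18.21 + $9.10 + $25.50 = $61.91
Net pay = $910.39 − $61.91 = $848.48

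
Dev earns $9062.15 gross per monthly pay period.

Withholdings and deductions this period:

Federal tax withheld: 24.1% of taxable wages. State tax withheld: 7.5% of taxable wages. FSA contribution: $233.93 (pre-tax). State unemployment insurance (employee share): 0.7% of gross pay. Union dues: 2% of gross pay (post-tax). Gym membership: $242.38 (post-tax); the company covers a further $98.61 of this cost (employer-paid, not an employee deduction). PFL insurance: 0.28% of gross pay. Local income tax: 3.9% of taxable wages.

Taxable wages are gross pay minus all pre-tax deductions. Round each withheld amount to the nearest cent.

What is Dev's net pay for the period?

FSA contribution: $233.93
Taxable wages = $9062.15 − $233.93 = $8828.22
Federal tax withheld: $8828.22 × 0.241 = $2127.60
Local income tax: $8828.22 × 0.039 = $344.30
State tax withheld: $8828.22 × 0.075 = $662.12
PFL insurance: $9062.15 × 0.0028 = $25.37
State unemployment insurance (employee share): $9062.15 × 0.007 = $63.44
Gym membership: $242.38
Union dues: $9062.15 × 0.02 = $181.24
(Employer's $98.61 toward gym membership is not withheld from the employee.)
Total deductions = $233.93 + $2127.60 + $344.30 + $662.12 + $25.37 + $63.44 + $242.38 + $181.24 = $3880.38
Net pay = $9062.15 − $3880.38 = $5181.77

$5181.77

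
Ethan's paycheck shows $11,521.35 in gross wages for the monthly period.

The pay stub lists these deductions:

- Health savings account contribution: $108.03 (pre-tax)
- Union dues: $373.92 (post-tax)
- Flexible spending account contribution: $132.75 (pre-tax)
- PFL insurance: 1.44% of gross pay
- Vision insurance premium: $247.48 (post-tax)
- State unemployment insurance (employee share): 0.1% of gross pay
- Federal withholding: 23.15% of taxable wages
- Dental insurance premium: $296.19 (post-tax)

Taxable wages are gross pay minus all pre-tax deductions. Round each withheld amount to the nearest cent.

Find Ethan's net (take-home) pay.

Flexible spending account contribution: $132.75
Health savings account contribution: $108.03
Pre-tax total = $132.75 + $108.03 = $240.78
Taxable wages = $11,521.35 − $240.78 = $11,280.57
Federal withholding: $11,280.57 × 0.2315 = $2,611.45
State unemployment insurance (employee share): $11,521.35 × 0.001 = $11.52
PFL insurance: $11,521.35 × 0.0144 = $165.91
Vision insurance premium: $247.48
Union dues: $373.92
Dental insurance premium: $296.19
Total deductions = $132.75 + $108.03 + $2,611.45 + $11.52 + $165.91 + $247.48 + $373.92 + $296.19 = $3,947.25
Net pay = $11,521.35 − $3,947.25 = $7,574.10

$7,574.10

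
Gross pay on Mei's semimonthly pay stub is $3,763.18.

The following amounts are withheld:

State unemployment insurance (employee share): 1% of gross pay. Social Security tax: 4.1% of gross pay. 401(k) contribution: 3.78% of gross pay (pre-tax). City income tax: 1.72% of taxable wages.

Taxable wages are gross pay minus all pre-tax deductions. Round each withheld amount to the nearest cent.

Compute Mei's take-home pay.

401(k) contribution: $3,763.18 × 0.0378 = $142.25
Taxable wages = $3,763.18 − $142.25 = $3,620.93
City income tax: $3,620.93 × 0.0172 = $62.28
Social Security tax: $3,763.18 × 0.041 = $154.29
State unemployment insurance (employee share): $3,763.18 × 0.01 = $37.63
Total deductions = $142.25 + $62.28 + $154.29 + $37.63 = $396.45
Net pay = $3,763.18 − $396.45 = $3,366.73

$3,366.73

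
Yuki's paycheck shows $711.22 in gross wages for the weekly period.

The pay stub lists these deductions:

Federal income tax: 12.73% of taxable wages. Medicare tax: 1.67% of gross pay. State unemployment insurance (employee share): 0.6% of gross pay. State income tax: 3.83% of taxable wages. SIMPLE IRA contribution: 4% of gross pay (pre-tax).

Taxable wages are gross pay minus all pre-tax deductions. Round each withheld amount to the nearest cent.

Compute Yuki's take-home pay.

SIMPLE IRA contribution: $711.22 × 0.04 = $28.45
Taxable wages = $711.22 − $28.45 = $682.77
Federal income tax: $682.77 × 0.1273 = $86.92
State income tax: $682.77 × 0.0383 = $26.15
Medicare tax: $711.22 × 0.0167 = $11.88
State unemployment insurance (employee share): $711.22 × 0.006 = $4.27
Total deductions = $28.45 + $86.92 + $26.15 + $11.88 + $4.27 = $157.67
Net pay = $711.22 − $157.67 = $553.55

$553.55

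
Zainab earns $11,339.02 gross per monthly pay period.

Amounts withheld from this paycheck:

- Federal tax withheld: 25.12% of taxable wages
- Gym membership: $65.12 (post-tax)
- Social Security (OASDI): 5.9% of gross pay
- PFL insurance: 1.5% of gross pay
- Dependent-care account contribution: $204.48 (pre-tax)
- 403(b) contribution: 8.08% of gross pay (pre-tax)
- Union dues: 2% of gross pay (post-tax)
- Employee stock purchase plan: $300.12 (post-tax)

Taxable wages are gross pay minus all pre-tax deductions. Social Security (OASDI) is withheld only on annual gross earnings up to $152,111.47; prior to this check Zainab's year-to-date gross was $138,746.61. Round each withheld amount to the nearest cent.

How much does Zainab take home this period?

Dependent-care account contribution: $204.48
403(b) contribution: $11,339.02 × 0.0808 = $916.19
Pre-tax total = $204.48 + $916.19 = $1,120.67
Taxable wages = $11,339.02 − $1,120.67 = $10,218.35
Federal tax withheld: $10,218.35 × 0.2512 = $2,566.85
PFL insurance: $11,339.02 × 0.015 = $170.09
Social Security (OASDI): cap not yet reached, full $11,339.02 is subject → $11,339.02 × 0.059 = $669.00
Employee stock purchase plan: $300.12
Gym membership: $65.12
Union dues: $11,339.02 × 0.02 = $226.78
Total deductions = $204.48 + $916.19 + $2,566.85 + $170.09 + $669.00 + $300.12 + $65.12 + $226.78 = $5,118.63
Net pay = $11,339.02 − $5,118.63 = $6,220.39

$6,220.39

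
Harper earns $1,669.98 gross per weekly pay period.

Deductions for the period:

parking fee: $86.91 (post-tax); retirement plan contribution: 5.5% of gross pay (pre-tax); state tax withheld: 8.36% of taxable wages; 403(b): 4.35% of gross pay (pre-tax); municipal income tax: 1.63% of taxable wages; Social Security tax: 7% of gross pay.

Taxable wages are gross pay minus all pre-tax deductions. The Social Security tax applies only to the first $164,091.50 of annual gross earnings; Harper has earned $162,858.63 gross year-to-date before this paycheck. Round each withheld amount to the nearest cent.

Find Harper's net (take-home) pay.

$1,181.88

403(b): $1,669.98 × 0.0435 = $72.64
Retirement plan contribution: $1,669.98 × 0.055 = $91.85
Pre-tax total = $72.64 + $91.85 = $164.49
Taxable wages = $1,669.98 − $164.49 = $1,505.49
Municipal income tax: $1,505.49 × 0.0163 = $24.54
State tax withheld: $1,505.49 × 0.0836 = $125.86
Social Security tax: only $164,091.50 − $162,858.63 = $1,232.87 of this check is subject → $1,232.87 × 0.07 = $86.30
Parking fee: $86.91
Total deductions = $72.64 + $91.85 + $24.54 + $125.86 + $86.30 + $86.91 = $488.10
Net pay = $1,669.98 − $488.10 = $1,181.88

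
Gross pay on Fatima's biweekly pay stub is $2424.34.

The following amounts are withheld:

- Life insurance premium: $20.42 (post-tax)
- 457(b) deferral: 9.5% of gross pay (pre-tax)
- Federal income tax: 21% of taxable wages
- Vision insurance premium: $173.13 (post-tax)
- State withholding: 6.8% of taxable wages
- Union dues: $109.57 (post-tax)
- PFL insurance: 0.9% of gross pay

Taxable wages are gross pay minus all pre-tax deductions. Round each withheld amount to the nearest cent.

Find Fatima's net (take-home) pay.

457(b) deferral: $2424.34 × 0.095 = $230.31
Taxable wages = $2424.34 − $230.31 = $2194.03
Federal income tax: $2194.03 × 0.21 = $460.75
State withholding: $2194.03 × 0.068 = $149.19
PFL insurance: $2424.34 × 0.009 = $21.82
Life insurance premium: $20.42
Vision insurance premium: $173.13
Union dues: $109.57
Total deductions = $230.31 + $460.75 + $149.19 + $21.82 + $20.42 + $173.13 + $109.57 = $1165.19
Net pay = $2424.34 − $1165.19 = $1259.15

$1259.15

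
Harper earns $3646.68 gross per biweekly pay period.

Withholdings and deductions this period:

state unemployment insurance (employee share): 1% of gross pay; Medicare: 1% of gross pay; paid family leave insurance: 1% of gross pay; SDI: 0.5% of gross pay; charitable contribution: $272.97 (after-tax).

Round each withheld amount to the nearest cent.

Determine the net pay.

State unemployment insurance (employee share): $3646.68 × 0.01 = $36.47
Medicare: $3646.68 × 0.01 = $36.47
Paid family leave insurance: $3646.68 × 0.01 = $36.47
SDI: $3646.68 × 0.005 = $18.23
Charitable contribution: $272.97
Total deductions = $36.47 + $36.47 + $36.47 + $18.23 + $272.97 = $400.61
Net pay = $3646.68 − $400.61 = $3246.07

$3246.07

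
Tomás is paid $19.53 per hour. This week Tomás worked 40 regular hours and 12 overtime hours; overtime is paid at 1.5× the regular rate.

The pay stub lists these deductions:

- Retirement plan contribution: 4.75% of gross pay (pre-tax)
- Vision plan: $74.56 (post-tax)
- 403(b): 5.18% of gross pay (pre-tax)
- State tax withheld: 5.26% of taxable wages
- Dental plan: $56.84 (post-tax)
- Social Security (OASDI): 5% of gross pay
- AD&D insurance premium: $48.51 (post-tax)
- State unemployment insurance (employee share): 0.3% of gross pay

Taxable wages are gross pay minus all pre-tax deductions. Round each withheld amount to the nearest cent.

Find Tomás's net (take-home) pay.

$726.63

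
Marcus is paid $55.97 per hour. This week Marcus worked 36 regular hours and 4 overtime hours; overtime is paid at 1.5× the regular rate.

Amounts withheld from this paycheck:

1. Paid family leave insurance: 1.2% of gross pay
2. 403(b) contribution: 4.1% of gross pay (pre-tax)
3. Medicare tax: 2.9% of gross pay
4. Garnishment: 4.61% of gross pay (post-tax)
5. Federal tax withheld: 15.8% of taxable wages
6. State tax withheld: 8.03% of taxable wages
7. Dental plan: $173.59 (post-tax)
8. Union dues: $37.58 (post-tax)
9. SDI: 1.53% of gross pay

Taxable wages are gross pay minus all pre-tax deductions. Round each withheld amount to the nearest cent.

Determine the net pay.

$1,265.25

Regular pay: 36 × $55.97 = $2,014.92
Overtime pay: 4 × $55.97 × 1.5 = $335.82
Gross pay = $2,014.92 + $335.82 = $2,350.74
403(b) contribution: $2,350.74 × 0.041 = $96.38
Taxable wages = $2,350.74 − $96.38 = $2,254.36
Federal tax withheld: $2,254.36 × 0.158 = $356.19
State tax withheld: $2,254.36 × 0.0803 = $181.03
SDI: $2,350.74 × 0.0153 = $35.97
Medicare tax: $2,350.74 × 0.029 = $68.17
Paid family leave insurance: $2,350.74 × 0.012 = $28.21
Union dues: $37.58
Dental plan: $173.59
Garnishment: $2,350.74 × 0.0461 = $108.37
Total deductions = $96.38 + $356.19 + $181.03 + $35.97 + $68.17 + $28.21 + $37.58 + $173.59 + $108.37 = $1,085.49
Net pay = $2,350.74 − $1,085.49 = $1,265.25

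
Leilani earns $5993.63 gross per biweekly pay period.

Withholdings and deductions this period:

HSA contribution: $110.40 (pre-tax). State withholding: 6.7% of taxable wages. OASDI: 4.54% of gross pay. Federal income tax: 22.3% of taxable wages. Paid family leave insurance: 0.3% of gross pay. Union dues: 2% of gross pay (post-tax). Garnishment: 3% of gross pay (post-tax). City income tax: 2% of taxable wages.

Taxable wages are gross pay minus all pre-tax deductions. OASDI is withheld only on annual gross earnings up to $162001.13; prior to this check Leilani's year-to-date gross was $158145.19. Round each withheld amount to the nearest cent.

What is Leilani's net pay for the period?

$3566.71

HSA contribution: $110.40
Taxable wages = $5993.63 − $110.40 = $5883.23
Federal income tax: $5883.23 × 0.223 = $1311.96
City income tax: $5883.23 × 0.02 = $117.66
State withholding: $5883.23 × 0.067 = $394.18
OASDI: only $162001.13 − $158145.19 = $3855.94 of this check is subject → $3855.94 × 0.0454 = $175.06
Paid family leave insurance: $5993.63 × 0.003 = $17.98
Garnishment: $5993.63 × 0.03 = $179.81
Union dues: $5993.63 × 0.02 = $119.87
Total deductions = $110.40 + $1311.96 + $117.66 + $394.18 + $175.06 + $17.98 + $179.81 + $119.87 = $2426.92
Net pay = $5993.63 − $2426.92 = $3566.71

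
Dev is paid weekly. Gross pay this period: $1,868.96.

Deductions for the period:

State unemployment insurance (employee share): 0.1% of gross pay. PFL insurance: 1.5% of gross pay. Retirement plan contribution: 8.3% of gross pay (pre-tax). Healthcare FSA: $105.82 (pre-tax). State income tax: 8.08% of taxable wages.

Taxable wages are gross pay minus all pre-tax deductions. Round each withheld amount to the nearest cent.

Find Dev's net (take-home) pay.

Healthcare FSA: $105.82
Retirement plan contribution: $1,868.96 × 0.083 = $155.12
Pre-tax total = $105.82 + $155.12 = $260.94
Taxable wages = $1,868.96 − $260.94 = $1,608.02
State income tax: $1,608.02 × 0.0808 = $129.93
State unemployment insurance (employee share): $1,868.96 × 0.001 = $1.87
PFL insurance: $1,868.96 × 0.015 = $28.03
Total deductions = $105.82 + $155.12 + $129.93 + $1.87 + $28.03 = $420.77
Net pay = $1,868.96 − $420.77 = $1,448.19

$1,448.19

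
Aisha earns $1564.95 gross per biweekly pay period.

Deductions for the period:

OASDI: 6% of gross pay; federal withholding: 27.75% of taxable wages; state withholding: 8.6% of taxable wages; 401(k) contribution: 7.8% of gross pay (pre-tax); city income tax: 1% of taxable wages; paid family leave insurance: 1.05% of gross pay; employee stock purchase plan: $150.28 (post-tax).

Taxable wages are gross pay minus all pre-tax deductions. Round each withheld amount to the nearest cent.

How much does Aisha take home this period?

401(k) contribution: $1564.95 × 0.078 = $122.07
Taxable wages = $1564.95 − $122.07 = $1442.88
Federal withholding: $1442.88 × 0.2775 = $400.40
State withholding: $1442.88 × 0.086 = $124.09
City income tax: $1442.88 × 0.01 = $14.43
OASDI: $1564.95 × 0.06 = $93.90
Paid family leave insurance: $1564.95 × 0.0105 = $16.43
Employee stock purchase plan: $150.28
Total deductions = $122.07 + $400.40 + $124.09 + $14.43 + $93.90 + $16.43 + $150.28 = $921.60
Net pay = $1564.95 − $921.60 = $643.35

$643.35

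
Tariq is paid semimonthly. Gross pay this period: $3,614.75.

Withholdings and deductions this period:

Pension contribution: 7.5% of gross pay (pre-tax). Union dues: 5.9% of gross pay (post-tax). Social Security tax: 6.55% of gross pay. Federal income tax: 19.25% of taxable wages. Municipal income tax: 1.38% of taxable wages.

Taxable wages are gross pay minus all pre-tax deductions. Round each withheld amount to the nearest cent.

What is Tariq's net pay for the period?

Pension contribution: $3,614.75 × 0.075 = $271.11
Taxable wages = $3,614.75 − $271.11 = $3,343.64
Municipal income tax: $3,343.64 × 0.0138 = $46.14
Federal income tax: $3,343.64 × 0.1925 = $643.65
Social Security tax: $3,614.75 × 0.0655 = $236.77
Union dues: $3,614.75 × 0.059 = $213.27
Total deductions = $271.11 + $46.14 + $643.65 + $236.77 + $213.27 = $1,410.94
Net pay = $3,614.75 − $1,410.94 = $2,203.81

$2,203.81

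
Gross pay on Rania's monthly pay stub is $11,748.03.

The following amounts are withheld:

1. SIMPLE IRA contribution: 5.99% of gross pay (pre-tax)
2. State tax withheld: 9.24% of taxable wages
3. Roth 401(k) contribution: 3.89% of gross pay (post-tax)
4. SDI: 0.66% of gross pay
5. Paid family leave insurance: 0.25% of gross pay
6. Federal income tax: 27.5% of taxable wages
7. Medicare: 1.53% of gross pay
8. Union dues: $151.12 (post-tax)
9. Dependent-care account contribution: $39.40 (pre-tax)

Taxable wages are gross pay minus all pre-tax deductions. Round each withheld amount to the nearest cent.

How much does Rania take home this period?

SIMPLE IRA contribution: $11,748.03 × 0.0599 = $703.71
Dependent-care account contribution: $39.40
Pre-tax total = $703.71 + $39.40 = $743.11
Taxable wages = $11,748.03 − $743.11 = $11,004.92
Federal income tax: $11,004.92 × 0.275 = $3,026.35
State tax withheld: $11,004.92 × 0.0924 = $1,016.85
SDI: $11,748.03 × 0.0066 = $77.54
Paid family leave insurance: $11,748.03 × 0.0025 = $29.37
Medicare: $11,748.03 × 0.0153 = $179.74
Union dues: $151.12
Roth 401(k) contribution: $11,748.03 × 0.0389 = $457.00
Total deductions = $703.71 + $39.40 + $3,026.35 + $1,016.85 + $77.54 + $29.37 + $179.74 + $151.12 + $457.00 = $5,681.08
Net pay = $11,748.03 − $5,681.08 = $6,066.95

$6,066.95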